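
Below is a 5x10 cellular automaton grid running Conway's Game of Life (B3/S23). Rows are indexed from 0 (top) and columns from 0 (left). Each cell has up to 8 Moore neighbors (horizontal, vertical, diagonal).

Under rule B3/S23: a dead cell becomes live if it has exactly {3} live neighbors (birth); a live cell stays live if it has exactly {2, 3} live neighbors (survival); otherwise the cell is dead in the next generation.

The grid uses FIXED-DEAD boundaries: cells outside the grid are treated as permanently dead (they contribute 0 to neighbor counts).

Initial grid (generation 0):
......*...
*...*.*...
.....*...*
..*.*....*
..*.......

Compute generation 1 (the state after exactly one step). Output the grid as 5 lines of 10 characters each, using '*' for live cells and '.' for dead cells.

Answer: .....*....
......*...
...***....
...*......
...*......

Derivation:
Simulating step by step:
Generation 0 (given above): 10 live cells
Generation 1: 7 live cells
(generation 1 grid is the final answer)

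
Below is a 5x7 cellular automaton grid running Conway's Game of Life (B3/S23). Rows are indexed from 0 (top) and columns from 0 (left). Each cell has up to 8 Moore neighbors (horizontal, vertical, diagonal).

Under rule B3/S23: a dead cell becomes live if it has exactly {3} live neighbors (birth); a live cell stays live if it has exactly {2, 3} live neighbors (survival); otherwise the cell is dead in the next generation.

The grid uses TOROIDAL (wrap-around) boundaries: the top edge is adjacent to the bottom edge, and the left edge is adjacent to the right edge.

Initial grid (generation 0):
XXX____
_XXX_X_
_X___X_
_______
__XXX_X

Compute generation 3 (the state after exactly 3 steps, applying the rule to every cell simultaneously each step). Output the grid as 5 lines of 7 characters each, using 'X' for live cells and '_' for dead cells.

Simulating step by step:
Generation 0 (given above): 13 live cells
Generation 1: 15 live cells
X____XX
___XX_X
_X__X__
__XXXX_
X_XX___
Generation 2: 10 live cells
XXX__X_
___XX_X
_______
_____X_
X_X____
Generation 3: 15 live cells
(generation 3 grid is the final answer)

Answer: X_X_XX_
XXXXXXX
____XX_
_______
X_X____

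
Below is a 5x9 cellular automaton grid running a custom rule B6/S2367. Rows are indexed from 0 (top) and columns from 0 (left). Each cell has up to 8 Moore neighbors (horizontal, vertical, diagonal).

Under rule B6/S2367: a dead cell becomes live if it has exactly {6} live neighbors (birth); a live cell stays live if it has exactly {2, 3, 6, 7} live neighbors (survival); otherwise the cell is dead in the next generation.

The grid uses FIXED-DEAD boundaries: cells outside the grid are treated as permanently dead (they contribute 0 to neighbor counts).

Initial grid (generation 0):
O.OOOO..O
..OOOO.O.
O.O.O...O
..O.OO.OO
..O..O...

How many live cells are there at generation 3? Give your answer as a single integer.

Simulating step by step:
Generation 0 (given above): 22 live cells
Generation 1: 13 live cells
..O..O...
...OO..O.
..O.....O
..O.OO.OO
.....O...
Generation 2: 9 live cells
.........
...OO....
..O.....O
....OO.OO
.....O...
Generation 3: 7 live cells
.........
...O.....
........O
....OO.OO
.....O...
Population at generation 3: 7

Answer: 7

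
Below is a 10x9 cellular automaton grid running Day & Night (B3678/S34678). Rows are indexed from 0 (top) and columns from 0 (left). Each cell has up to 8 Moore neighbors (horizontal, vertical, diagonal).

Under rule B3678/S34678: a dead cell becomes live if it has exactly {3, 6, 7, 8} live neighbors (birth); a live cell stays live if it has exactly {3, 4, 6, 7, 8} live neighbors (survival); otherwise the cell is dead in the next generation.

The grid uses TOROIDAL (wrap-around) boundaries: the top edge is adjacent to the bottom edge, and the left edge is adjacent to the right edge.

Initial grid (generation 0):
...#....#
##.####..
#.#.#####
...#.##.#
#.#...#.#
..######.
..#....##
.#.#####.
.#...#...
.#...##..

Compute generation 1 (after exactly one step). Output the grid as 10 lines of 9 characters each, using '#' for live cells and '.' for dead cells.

Simulating step by step:
Generation 0 (given above): 43 live cells
Generation 1: 44 live cells
(generation 1 grid is the final answer)

Answer: .#.....#.
##.#..#..
#.#.###.#
..##...#.
.##..#.##
#.##.##..
.######.#
#...#####
#.....##.
#.#.#....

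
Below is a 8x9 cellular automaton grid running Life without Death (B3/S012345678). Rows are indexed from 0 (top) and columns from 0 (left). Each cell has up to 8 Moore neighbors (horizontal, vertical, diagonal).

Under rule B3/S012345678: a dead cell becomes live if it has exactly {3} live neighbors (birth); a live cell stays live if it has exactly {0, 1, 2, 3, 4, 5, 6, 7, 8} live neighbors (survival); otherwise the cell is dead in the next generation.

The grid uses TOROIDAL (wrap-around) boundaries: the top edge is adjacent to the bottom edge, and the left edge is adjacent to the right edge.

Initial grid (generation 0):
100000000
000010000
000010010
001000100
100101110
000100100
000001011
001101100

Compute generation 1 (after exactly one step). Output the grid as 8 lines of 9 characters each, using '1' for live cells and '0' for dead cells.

Simulating step by step:
Generation 0 (given above): 20 live cells
Generation 1: 35 live cells
(generation 1 grid is the final answer)

Answer: 100111000
000010000
000111010
001110101
101111110
000100100
001101011
001111111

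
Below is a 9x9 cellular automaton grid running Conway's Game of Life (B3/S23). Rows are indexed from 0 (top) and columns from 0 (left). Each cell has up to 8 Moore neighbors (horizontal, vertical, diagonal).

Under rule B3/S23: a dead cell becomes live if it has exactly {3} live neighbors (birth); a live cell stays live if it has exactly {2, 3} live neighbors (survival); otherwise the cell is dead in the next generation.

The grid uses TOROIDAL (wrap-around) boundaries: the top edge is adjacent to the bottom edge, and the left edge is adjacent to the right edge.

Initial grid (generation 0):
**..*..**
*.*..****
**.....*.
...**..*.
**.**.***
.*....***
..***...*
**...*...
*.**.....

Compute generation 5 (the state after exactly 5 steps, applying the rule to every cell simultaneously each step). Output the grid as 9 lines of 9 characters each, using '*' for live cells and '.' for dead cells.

Simulating step by step:
Generation 0 (given above): 38 live cells
Generation 1: 29 live cells
....**...
..*..*...
******...
...***...
.*.**....
.*....*..
..*****.*
*.......*
..***....
Generation 2: 26 live cells
..*..*...
..*...*..
.*....*..
*........
...*.....
**....**.
.******.*
**.....**
...***...
Generation 3: 30 live cells
..*..**..
.**..**..
.*.......
.........
**......*
**....***
...***...
.*.....**
*******.*
Generation 4: 24 live cells
.........
.**..**..
.**......
.*.......
.*.......
.**.****.
.**.**...
.*.....**
...**...*
Generation 5: 25 live cells
(generation 5 grid is the final answer)

Answer: ..****...
.**......
*........
**.......
**...**..
*...*.*..
....*...*
.*...*.**
*......**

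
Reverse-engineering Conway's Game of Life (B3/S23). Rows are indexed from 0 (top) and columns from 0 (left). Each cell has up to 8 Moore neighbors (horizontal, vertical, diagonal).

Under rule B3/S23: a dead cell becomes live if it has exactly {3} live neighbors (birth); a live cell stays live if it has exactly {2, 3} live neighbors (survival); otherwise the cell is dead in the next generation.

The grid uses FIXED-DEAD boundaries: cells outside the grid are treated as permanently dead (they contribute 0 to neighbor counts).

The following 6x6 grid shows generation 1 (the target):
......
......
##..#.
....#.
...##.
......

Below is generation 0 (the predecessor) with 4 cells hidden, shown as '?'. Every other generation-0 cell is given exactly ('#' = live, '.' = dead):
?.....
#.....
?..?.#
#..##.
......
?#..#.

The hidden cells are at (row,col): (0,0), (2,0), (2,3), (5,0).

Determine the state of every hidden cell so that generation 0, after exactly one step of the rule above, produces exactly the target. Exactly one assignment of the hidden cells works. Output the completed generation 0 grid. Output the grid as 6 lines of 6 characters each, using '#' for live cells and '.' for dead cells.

Answer: ......
#.....
#....#
#..##.
......
.#..#.

Derivation:
Hidden generation-0 cells (in order): (0,0), (2,0), (2,3), (5,0).
A hidden cell only influences target cells in its own 3x3 neighborhood. Try each of the 2^4 = 16 assignments, step the completed generation 0 forward once under B3/S23, and compare with the target:
  (0,0)=. (2,0)=. (2,3)=. (5,0)=. -> step gives (2,0)='.' but target has '#' -> reject
  (0,0)=. (2,0)=. (2,3)=. (5,0)=# -> step gives (2,0)='.' but target has '#' -> reject
  (0,0)=. (2,0)=. (2,3)=# (5,0)=. -> step gives (2,0)='.' but target has '#' -> reject
  (0,0)=. (2,0)=. (2,3)=# (5,0)=# -> step gives (2,0)='.' but target has '#' -> reject
  (0,0)=. (2,0)=# (2,3)=. (5,0)=. -> step reproduces the target at every cell -> ACCEPT
  (0,0)=. (2,0)=# (2,3)=. (5,0)=# -> step gives (4,0)='#' but target has '.' -> reject
  (0,0)=. (2,0)=# (2,3)=# (5,0)=. -> step gives (2,3)='#' but target has '.' -> reject
  (0,0)=. (2,0)=# (2,3)=# (5,0)=# -> step gives (2,3)='#' but target has '.' -> reject
  (0,0)=# (2,0)=. (2,3)=. (5,0)=. -> step gives (2,0)='.' but target has '#' -> reject
  (0,0)=# (2,0)=. (2,3)=. (5,0)=# -> step gives (2,0)='.' but target has '#' -> reject
  (0,0)=# (2,0)=. (2,3)=# (5,0)=. -> step gives (2,0)='.' but target has '#' -> reject
  (0,0)=# (2,0)=. (2,3)=# (5,0)=# -> step gives (2,0)='.' but target has '#' -> reject
  (0,0)=# (2,0)=# (2,3)=. (5,0)=. -> step gives (1,0)='#' but target has '.' -> reject
  (0,0)=# (2,0)=# (2,3)=. (5,0)=# -> step gives (1,0)='#' but target has '.' -> reject
  (0,0)=# (2,0)=# (2,3)=# (5,0)=. -> step gives (1,0)='#' but target has '.' -> reject
  (0,0)=# (2,0)=# (2,3)=# (5,0)=# -> step gives (1,0)='#' but target has '.' -> reject
Unique solution: (0,0)=dead, (2,0)=live, (2,3)=dead, (5,0)=dead.
Check: live-neighbor counts of every cell in the completed generation 0:
110000
120011
231231
121122
222332
101101
Applying B3/S23 to generation 0 with these counts gives:
......
......
##..#.
....#.
...##.
......
which matches the target exactly.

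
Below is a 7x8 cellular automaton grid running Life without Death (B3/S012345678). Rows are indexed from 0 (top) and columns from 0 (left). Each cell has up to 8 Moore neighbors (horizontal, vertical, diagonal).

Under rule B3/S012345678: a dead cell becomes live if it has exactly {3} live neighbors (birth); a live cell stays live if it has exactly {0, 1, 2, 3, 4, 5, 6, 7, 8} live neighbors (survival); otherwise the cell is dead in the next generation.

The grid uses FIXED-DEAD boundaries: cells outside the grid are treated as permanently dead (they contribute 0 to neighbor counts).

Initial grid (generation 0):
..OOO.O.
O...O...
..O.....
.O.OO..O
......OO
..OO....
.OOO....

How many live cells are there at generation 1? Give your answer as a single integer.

Simulating step by step:
Generation 0 (given above): 18 live cells
Generation 1: 28 live cells
..OOOOO.
OOO.OO..
.OO.O...
.OOOO.OO
....O.OO
.OOO....
.OOO....
Population at generation 1: 28

Answer: 28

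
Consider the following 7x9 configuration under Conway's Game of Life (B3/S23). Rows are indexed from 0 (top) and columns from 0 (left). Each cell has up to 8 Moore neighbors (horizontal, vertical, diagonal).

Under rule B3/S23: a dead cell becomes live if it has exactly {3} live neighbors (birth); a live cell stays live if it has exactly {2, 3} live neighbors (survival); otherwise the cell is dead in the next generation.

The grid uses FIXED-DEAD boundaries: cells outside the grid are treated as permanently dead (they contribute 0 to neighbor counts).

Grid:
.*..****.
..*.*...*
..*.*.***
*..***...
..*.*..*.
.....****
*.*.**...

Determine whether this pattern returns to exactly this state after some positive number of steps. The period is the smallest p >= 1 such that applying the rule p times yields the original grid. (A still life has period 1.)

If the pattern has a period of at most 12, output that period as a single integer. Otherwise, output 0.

Simulating and comparing each generation to the original:
Gen 0 (original, given above): 28 live cells
Gen 1: 25 live cells, differs from original
Gen 2: 19 live cells, differs from original
Gen 3: 20 live cells, differs from original
Gen 4: 15 live cells, differs from original
Gen 5: 13 live cells, differs from original
Gen 6: 17 live cells, differs from original
Gen 7: 12 live cells, differs from original
Gen 8: 12 live cells, differs from original
Gen 9: 12 live cells, differs from original
Gen 10: 14 live cells, differs from original
Gen 11: 13 live cells, differs from original
Gen 12: 15 live cells, differs from original
No period found within 12 steps.

Answer: 0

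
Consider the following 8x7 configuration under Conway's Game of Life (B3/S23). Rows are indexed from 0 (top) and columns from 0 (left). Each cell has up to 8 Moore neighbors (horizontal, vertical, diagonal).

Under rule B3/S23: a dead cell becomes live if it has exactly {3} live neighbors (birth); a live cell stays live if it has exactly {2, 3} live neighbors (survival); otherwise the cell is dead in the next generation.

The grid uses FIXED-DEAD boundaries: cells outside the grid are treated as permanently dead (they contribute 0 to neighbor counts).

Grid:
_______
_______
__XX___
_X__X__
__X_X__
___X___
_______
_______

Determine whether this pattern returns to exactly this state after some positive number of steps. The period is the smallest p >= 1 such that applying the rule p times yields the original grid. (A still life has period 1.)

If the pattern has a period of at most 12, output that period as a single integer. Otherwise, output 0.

Simulating and comparing each generation to the original:
Gen 0 (original, given above): 7 live cells
Gen 1: 7 live cells, MATCHES original -> period = 1

Answer: 1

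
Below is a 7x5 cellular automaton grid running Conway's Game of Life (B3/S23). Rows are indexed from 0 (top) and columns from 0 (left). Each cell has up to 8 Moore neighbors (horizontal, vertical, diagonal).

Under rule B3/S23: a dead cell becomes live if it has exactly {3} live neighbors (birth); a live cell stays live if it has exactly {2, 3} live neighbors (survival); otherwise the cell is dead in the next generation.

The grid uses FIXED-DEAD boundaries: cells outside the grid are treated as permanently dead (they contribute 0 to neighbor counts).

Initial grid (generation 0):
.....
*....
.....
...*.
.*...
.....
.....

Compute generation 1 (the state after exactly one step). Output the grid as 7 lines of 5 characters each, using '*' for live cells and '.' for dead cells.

Simulating step by step:
Generation 0 (given above): 3 live cells
Generation 1: 0 live cells
(generation 1 grid is the final answer)

Answer: .....
.....
.....
.....
.....
.....
.....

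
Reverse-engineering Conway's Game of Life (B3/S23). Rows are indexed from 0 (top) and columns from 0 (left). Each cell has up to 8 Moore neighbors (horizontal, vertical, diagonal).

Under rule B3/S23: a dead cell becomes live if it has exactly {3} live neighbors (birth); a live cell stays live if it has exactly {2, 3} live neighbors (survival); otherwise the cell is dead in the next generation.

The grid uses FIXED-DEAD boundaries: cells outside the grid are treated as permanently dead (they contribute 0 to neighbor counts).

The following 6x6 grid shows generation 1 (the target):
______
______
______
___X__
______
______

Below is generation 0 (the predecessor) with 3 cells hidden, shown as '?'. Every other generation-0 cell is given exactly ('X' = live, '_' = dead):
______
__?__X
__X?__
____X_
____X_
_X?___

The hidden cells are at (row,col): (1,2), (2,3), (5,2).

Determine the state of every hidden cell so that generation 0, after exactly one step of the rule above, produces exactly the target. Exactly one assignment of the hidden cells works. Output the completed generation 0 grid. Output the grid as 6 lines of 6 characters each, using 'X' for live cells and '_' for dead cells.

Answer: ______
_____X
__X___
____X_
____X_
_X____

Derivation:
Hidden generation-0 cells (in order): (1,2), (2,3), (5,2).
A hidden cell only influences target cells in its own 3x3 neighborhood. Try each of the 2^3 = 8 assignments, step the completed generation 0 forward once under B3/S23, and compare with the target:
  (1,2)=_ (2,3)=_ (5,2)=_ -> step reproduces the target at every cell -> ACCEPT
  (1,2)=_ (2,3)=_ (5,2)=X -> step gives (4,3)='X' but target has '_' -> reject
  (1,2)=_ (2,3)=X (5,2)=_ -> step gives (2,3)='X' but target has '_' -> reject
  (1,2)=_ (2,3)=X (5,2)=X -> step gives (2,3)='X' but target has '_' -> reject
  (1,2)=X (2,3)=_ (5,2)=_ -> step gives (2,3)='X' but target has '_' -> reject
  (1,2)=X (2,3)=_ (5,2)=X -> step gives (2,3)='X' but target has '_' -> reject
  (1,2)=X (2,3)=X (5,2)=_ -> step gives (1,2)='X' but target has '_' -> reject
  (1,2)=X (2,3)=X (5,2)=X -> step gives (1,2)='X' but target has '_' -> reject
Unique solution: (1,2)=dead, (2,3)=dead, (5,2)=dead.
Check: live-neighbor counts of every cell in the completed generation 0:
000011
011110
010222
011312
111212
101111
Applying B3/S23 to generation 0 with these counts gives:
______
______
______
___X__
______
______
which matches the target exactly.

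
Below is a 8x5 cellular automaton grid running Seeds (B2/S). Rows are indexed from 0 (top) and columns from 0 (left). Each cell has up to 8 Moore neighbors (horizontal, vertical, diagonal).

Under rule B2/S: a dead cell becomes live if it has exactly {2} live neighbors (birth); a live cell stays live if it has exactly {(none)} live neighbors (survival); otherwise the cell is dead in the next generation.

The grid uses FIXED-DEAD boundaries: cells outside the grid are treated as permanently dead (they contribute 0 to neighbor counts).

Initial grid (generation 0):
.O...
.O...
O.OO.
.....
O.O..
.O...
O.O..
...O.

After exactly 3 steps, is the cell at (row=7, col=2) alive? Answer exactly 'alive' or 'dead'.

Answer: alive

Derivation:
Simulating step by step:
Generation 0 (given above): 11 live cells
Generation 1: 8 live cells
O.O..
...O.
.....
O....
.....
...O.
...O.
.OO..
Generation 2: 9 live cells
.O.O.
.OO..
.....
.....
.....
..O.O
.O..O
...O.
Generation 3: 9 live cells
O....
O..O.
.OO..
.....
...O.
.O...
.....
..O.O

Cell (7,2) at generation 3: 1 -> alive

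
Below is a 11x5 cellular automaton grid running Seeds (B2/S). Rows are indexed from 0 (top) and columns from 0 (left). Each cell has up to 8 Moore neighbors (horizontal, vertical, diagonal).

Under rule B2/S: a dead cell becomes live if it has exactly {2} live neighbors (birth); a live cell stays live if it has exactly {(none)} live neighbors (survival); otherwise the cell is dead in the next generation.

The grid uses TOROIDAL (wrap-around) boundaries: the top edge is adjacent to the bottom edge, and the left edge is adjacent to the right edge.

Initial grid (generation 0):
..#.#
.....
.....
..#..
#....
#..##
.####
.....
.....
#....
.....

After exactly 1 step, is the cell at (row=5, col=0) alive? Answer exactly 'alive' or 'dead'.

Answer: dead

Derivation:
Simulating step by step:
Generation 0 (given above): 12 live cells
Generation 1: 11 live cells
...#.
...#.
.....
.#...
..#..
.....
.....
##..#
.....
.....
##.##

Cell (5,0) at generation 1: 0 -> dead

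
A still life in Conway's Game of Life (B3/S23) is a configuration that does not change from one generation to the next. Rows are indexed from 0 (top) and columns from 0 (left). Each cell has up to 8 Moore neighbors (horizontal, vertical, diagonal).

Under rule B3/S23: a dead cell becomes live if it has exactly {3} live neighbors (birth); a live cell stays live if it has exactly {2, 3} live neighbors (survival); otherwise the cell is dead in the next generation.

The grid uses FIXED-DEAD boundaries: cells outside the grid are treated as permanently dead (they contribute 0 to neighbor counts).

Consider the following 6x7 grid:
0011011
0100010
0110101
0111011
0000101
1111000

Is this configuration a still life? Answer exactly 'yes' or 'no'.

Answer: no

Derivation:
Compute generation 1 and compare to generation 0 (given above):
Generation 1:
0010111
0100000
1000101
0100001
1000101
0111000
Cell (0,3) differs: gen0=1 vs gen1=0 -> NOT a still life.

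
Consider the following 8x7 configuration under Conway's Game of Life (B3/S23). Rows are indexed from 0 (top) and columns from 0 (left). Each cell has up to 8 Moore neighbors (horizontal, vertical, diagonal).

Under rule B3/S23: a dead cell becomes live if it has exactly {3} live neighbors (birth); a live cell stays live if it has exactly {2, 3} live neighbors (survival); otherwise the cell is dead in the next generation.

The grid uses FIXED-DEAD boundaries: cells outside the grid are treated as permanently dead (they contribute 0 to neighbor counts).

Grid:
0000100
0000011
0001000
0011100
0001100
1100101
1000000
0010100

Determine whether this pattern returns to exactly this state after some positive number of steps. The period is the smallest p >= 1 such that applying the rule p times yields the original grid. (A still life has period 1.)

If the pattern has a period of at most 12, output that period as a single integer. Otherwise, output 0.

Simulating and comparing each generation to the original:
Gen 0 (original, given above): 16 live cells
Gen 1: 16 live cells, differs from original
Gen 2: 24 live cells, differs from original
Gen 3: 15 live cells, differs from original
Gen 4: 14 live cells, differs from original
Gen 5: 12 live cells, differs from original
Gen 6: 11 live cells, differs from original
Gen 7: 11 live cells, differs from original
Gen 8: 10 live cells, differs from original
Gen 9: 9 live cells, differs from original
Gen 10: 10 live cells, differs from original
Gen 11: 9 live cells, differs from original
Gen 12: 7 live cells, differs from original
No period found within 12 steps.

Answer: 0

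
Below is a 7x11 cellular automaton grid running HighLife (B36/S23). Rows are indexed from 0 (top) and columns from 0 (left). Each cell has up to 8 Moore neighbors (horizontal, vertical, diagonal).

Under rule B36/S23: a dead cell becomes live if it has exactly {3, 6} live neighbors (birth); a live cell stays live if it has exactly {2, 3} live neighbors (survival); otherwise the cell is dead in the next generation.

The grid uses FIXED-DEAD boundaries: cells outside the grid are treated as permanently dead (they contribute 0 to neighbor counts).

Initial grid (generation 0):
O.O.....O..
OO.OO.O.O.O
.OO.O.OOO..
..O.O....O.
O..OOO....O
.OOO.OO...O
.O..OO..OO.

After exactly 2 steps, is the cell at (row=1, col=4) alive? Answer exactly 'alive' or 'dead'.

Answer: alive

Derivation:
Simulating step by step:
Generation 0 (given above): 35 live cells
Generation 1: 34 live cells
O.OO...O.O.
O...O.OOO..
O..OO.O.O..
..OO..OOOO.
......O..OO
OO....O...O
.O.OOOO..O.
Generation 2: 35 live cells
.O.O..OO...
O.O.O.O..O.
.OO.O......
..OOO.O...O
.OO..OO...O
OOO.O.OO..O
OOO.OOO....

Cell (1,4) at generation 2: 1 -> alive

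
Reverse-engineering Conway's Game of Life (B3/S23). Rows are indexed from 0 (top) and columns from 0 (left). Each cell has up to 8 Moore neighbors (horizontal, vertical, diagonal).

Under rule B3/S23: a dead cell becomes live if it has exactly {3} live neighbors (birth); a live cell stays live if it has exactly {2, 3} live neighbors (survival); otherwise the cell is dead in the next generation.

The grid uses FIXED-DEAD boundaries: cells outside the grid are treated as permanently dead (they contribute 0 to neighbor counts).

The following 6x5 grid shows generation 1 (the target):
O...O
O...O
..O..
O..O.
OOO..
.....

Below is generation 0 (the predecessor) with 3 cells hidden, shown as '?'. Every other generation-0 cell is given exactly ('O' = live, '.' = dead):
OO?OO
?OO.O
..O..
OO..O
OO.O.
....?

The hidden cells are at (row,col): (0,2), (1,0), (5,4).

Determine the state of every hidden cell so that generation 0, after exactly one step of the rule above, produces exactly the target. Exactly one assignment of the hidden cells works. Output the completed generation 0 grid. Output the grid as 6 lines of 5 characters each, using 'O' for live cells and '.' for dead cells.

Hidden generation-0 cells (in order): (0,2), (1,0), (5,4).
A hidden cell only influences target cells in its own 3x3 neighborhood. Try each of the 2^3 = 8 assignments, step the completed generation 0 forward once under B3/S23, and compare with the target:
  (0,2)=. (1,0)=. (5,4)=. -> step gives (0,1)='O' but target has '.' -> reject
  (0,2)=. (1,0)=. (5,4)=O -> step gives (0,1)='O' but target has '.' -> reject
  (0,2)=. (1,0)=O (5,4)=. -> step gives (0,3)='O' but target has '.' -> reject
  (0,2)=. (1,0)=O (5,4)=O -> step gives (0,3)='O' but target has '.' -> reject
  (0,2)=O (1,0)=. (5,4)=. -> step gives (2,0)='O' but target has '.' -> reject
  (0,2)=O (1,0)=. (5,4)=O -> step gives (2,0)='O' but target has '.' -> reject
  (0,2)=O (1,0)=O (5,4)=. -> step reproduces the target at every cell -> ACCEPT
  (0,2)=O (1,0)=O (5,4)=O -> step gives (4,3)='O' but target has '.' -> reject
Unique solution: (0,2)=live, (1,0)=live, (5,4)=dead.
Check: live-neighbor counts of every cell in the completed generation 0:
35442
36562
46342
34431
33312
22211
Applying B3/S23 to generation 0 with these counts gives:
O...O
O...O
..O..
O..O.
OOO..
.....
which matches the target exactly.

Answer: OOOOO
OOO.O
..O..
OO..O
OO.O.
.....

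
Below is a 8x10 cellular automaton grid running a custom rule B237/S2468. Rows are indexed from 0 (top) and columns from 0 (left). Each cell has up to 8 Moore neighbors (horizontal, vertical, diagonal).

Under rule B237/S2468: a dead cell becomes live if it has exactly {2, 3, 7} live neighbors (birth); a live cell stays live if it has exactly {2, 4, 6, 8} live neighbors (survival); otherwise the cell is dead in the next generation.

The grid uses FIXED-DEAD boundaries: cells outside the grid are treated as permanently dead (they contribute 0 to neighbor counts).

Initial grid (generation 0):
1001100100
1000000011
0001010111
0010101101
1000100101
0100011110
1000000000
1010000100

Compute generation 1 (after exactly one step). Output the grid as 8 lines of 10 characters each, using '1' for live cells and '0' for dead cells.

Answer: 0100000011
0111011000
0111110111
0100001110
0111100001
1100110001
1010010010
0100000000

Derivation:
Simulating step by step:
Generation 0 (given above): 30 live cells
Generation 1: 35 live cells
(generation 1 grid is the final answer)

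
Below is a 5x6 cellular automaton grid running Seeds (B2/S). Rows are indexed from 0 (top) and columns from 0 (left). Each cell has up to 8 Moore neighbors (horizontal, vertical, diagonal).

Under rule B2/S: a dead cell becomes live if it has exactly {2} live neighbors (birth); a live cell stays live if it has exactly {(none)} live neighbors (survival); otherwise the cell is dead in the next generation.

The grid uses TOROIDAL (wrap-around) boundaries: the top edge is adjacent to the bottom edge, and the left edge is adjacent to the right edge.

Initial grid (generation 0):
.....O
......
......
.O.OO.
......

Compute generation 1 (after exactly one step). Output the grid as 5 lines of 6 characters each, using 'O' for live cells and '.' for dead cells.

Simulating step by step:
Generation 0 (given above): 4 live cells
Generation 1: 8 live cells
(generation 1 grid is the final answer)

Answer: ......
......
..OOO.
..O...
O.OO.O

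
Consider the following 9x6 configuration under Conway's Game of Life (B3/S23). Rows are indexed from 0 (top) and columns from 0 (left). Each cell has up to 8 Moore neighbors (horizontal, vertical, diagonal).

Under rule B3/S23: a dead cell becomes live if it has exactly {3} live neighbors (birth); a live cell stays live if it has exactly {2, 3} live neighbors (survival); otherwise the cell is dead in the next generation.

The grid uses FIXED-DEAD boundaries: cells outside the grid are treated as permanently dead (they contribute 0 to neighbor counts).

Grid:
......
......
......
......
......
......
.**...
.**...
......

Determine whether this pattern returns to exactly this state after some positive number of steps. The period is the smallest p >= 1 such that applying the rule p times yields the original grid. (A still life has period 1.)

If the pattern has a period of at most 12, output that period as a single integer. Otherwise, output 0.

Answer: 1

Derivation:
Simulating and comparing each generation to the original:
Gen 0 (original, given above): 4 live cells
Gen 1: 4 live cells, MATCHES original -> period = 1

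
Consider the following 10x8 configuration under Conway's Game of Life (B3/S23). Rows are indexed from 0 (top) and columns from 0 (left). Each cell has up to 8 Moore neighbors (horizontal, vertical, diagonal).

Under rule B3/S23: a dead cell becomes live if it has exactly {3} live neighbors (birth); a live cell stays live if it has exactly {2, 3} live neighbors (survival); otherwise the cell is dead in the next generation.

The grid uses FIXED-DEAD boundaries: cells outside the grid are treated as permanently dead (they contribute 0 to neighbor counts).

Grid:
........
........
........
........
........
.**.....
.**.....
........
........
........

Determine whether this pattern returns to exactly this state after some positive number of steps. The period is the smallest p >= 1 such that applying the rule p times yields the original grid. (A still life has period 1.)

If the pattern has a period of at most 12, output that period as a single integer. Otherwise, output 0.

Simulating and comparing each generation to the original:
Gen 0 (original, given above): 4 live cells
Gen 1: 4 live cells, MATCHES original -> period = 1

Answer: 1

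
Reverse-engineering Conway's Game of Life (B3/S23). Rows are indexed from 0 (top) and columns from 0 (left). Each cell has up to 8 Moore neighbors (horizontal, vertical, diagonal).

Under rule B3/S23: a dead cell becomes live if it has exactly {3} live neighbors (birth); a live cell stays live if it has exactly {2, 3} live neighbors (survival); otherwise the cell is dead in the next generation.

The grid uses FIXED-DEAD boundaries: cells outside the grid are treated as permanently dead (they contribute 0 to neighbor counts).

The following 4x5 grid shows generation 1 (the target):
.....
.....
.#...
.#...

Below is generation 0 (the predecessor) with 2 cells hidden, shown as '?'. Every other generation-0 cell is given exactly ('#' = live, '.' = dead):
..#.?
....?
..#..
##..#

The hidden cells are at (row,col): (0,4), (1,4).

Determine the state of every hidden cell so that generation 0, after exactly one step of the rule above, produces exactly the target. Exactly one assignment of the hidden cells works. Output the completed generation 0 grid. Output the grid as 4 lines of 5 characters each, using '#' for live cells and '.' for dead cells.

Answer: ..#..
.....
..#..
##..#

Derivation:
Hidden generation-0 cells (in order): (0,4), (1,4).
A hidden cell only influences target cells in its own 3x3 neighborhood. Try each of the 2^2 = 4 assignments, step the completed generation 0 forward once under B3/S23, and compare with the target:
  (0,4)=. (1,4)=. -> step reproduces the target at every cell -> ACCEPT
  (0,4)=. (1,4)=# -> step gives (1,3)='#' but target has '.' -> reject
  (0,4)=# (1,4)=. -> step gives (1,3)='#' but target has '.' -> reject
  (0,4)=# (1,4)=# -> step gives (0,3)='#' but target has '.' -> reject
Unique solution: (0,4)=dead, (1,4)=dead.
Check: live-neighbor counts of every cell in the completed generation 0:
01010
02220
23121
12220
Applying B3/S23 to generation 0 with these counts gives:
.....
.....
.#...
.#...
which matches the target exactly.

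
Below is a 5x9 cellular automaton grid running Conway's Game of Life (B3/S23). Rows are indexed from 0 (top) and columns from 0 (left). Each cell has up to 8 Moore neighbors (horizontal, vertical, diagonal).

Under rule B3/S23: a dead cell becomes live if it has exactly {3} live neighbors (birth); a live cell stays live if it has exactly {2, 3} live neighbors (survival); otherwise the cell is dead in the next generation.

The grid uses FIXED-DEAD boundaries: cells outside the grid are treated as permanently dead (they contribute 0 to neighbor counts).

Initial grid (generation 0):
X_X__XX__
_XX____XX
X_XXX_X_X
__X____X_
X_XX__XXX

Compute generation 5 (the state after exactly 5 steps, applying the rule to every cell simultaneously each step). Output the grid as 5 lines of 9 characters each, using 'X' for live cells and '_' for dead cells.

Answer: _____XXX_
_____X__X
_____XX_X
______X_X
_______X_

Derivation:
Simulating step by step:
Generation 0 (given above): 22 live cells
Generation 1: 16 live cells
__X___XX_
X___X___X
______X_X
____XX___
_XXX__XXX
Generation 2: 17 live cells
_______X_
_____XX_X
____X__X_
__XXXX__X
__XXXXXX_
Generation 3: 12 live cells
______XX_
_____XX_X
_______XX
__X_____X
__X___XX_
Generation 4: 10 live cells
_____XXX_
_____X__X
______X_X
______X_X
_______X_
Generation 5: 11 live cells
(generation 5 grid is the final answer)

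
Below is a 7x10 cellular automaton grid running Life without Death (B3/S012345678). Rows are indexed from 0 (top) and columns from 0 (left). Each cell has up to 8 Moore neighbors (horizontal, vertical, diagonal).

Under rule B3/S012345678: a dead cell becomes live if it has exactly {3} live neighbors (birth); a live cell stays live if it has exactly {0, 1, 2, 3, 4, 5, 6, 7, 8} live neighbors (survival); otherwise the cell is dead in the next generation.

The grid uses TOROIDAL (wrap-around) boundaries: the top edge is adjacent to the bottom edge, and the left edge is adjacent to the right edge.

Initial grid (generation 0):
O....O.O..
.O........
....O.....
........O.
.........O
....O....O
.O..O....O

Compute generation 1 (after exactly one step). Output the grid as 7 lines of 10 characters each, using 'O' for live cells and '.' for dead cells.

Simulating step by step:
Generation 0 (given above): 12 live cells
Generation 1: 17 live cells
(generation 1 grid is the final answer)

Answer: OO...O.O..
.O........
....O.....
........O.
........OO
....O...OO
.O..OO..OO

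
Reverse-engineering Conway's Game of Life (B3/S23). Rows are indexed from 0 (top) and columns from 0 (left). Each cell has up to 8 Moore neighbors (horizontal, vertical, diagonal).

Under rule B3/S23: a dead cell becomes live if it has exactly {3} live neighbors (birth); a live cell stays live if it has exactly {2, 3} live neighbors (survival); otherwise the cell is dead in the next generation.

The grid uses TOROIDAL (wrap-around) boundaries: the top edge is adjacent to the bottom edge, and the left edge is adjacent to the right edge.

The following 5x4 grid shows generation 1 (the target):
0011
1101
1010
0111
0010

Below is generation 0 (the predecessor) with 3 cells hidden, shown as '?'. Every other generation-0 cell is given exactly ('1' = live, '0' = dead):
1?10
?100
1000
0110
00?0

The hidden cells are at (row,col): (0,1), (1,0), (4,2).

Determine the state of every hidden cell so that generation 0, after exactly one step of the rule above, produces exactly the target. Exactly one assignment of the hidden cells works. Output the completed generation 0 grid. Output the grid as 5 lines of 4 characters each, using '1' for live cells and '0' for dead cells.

Answer: 1010
0100
1000
0110
0010

Derivation:
Hidden generation-0 cells (in order): (0,1), (1,0), (4,2).
A hidden cell only influences target cells in its own 3x3 neighborhood. Try each of the 2^3 = 8 assignments, step the completed generation 0 forward once under B3/S23, and compare with the target:
  (0,1)=0 (1,0)=0 (4,2)=0 -> step gives (0,1)='1' but target has '0' -> reject
  (0,1)=0 (1,0)=0 (4,2)=1 -> step reproduces the target at every cell -> ACCEPT
  (0,1)=0 (1,0)=1 (4,2)=0 -> step gives (0,0)='1' but target has '0' -> reject
  (0,1)=0 (1,0)=1 (4,2)=1 -> step gives (0,0)='1' but target has '0' -> reject
  (0,1)=1 (1,0)=0 (4,2)=0 -> step gives (0,0)='1' but target has '0' -> reject
  (0,1)=1 (1,0)=0 (4,2)=1 -> step gives (0,0)='1' but target has '0' -> reject
  (0,1)=1 (1,0)=1 (4,2)=0 -> step gives (0,0)='1' but target has '0' -> reject
  (0,1)=1 (1,0)=1 (4,2)=1 -> step gives (0,0)='1' but target has '0' -> reject
Unique solution: (0,1)=dead, (1,0)=dead, (4,2)=live.
Check: live-neighbor counts of every cell in the completed generation 0:
1423
3323
2432
2323
2534
Applying B3/S23 to generation 0 with these counts gives:
0011
1101
1010
0111
0010
which matches the target exactly.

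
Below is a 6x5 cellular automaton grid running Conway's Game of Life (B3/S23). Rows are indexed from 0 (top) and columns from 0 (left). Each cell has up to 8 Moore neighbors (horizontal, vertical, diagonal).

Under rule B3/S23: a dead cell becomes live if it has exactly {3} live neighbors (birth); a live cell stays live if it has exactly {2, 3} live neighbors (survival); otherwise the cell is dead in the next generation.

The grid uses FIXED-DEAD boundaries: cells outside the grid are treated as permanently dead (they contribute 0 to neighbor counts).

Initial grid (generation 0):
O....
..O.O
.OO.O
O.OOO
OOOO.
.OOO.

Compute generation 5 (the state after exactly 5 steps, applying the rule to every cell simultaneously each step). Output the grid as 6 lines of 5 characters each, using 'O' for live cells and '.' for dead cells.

Simulating step by step:
Generation 0 (given above): 17 live cells
Generation 1: 7 live cells
.....
..O..
....O
O...O
O....
O..O.
Generation 2: 3 live cells
.....
.....
...O.
.....
OO...
.....
Generation 3: 0 live cells
.....
.....
.....
.....
.....
.....
Generation 4: 0 live cells
.....
.....
.....
.....
.....
.....
Generation 5: 0 live cells
(generation 5 grid is the final answer)

Answer: .....
.....
.....
.....
.....
.....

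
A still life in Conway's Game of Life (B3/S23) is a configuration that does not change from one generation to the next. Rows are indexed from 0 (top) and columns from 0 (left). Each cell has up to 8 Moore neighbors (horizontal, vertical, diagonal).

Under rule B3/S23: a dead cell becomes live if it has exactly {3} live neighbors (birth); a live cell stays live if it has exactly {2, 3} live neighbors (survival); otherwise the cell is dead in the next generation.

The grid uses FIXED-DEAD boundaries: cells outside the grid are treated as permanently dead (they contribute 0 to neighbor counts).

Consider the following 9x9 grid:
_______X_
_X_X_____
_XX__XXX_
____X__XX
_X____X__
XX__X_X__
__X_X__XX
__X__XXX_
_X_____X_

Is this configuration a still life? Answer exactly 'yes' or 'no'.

Answer: no

Derivation:
Compute generation 1 and compare to generation 0 (given above):
Generation 1:
_________
_X_____X_
_XXXXXXXX
_XX_____X
XX____X__
XXXX__X__
__X_X___X
_XXX_X___
_______X_
Cell (0,7) differs: gen0=1 vs gen1=0 -> NOT a still life.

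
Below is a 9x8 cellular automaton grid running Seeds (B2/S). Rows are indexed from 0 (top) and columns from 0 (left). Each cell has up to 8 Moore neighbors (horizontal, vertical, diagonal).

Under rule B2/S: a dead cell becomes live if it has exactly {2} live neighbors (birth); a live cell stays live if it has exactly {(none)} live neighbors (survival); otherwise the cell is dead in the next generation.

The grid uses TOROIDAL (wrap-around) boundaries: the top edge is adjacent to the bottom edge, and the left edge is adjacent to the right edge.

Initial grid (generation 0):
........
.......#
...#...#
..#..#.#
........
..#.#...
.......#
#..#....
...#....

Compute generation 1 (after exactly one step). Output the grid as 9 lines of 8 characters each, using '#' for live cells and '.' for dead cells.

Simulating step by step:
Generation 0 (given above): 12 live cells
Generation 1: 22 live cells
(generation 1 grid is the final answer)

Answer: ........
#.....#.
..#.#...
#..##...
.##.###.
...#....
###.#...
..#.#..#
..#.#...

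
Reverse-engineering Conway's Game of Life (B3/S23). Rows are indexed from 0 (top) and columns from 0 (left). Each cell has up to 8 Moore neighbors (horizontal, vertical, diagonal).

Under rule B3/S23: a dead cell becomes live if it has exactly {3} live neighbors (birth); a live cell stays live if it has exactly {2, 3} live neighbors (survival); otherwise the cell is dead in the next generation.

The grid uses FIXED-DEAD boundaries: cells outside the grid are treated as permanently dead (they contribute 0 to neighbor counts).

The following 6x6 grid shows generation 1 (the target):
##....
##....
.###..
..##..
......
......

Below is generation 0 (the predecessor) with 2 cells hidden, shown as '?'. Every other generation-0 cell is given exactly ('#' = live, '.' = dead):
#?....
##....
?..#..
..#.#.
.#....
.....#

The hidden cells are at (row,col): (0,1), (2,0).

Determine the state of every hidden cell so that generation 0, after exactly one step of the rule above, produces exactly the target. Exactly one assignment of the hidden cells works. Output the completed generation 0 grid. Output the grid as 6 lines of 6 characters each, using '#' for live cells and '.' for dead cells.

Answer: #.....
##....
...#..
..#.#.
.#....
.....#

Derivation:
Hidden generation-0 cells (in order): (0,1), (2,0).
A hidden cell only influences target cells in its own 3x3 neighborhood. Try each of the 2^2 = 4 assignments, step the completed generation 0 forward once under B3/S23, and compare with the target:
  (0,1)=. (2,0)=. -> step reproduces the target at every cell -> ACCEPT
  (0,1)=. (2,0)=# -> step gives (2,0)='#' but target has '.' -> reject
  (0,1)=# (2,0)=. -> step gives (1,2)='#' but target has '.' -> reject
  (0,1)=# (2,0)=# -> step gives (1,0)='.' but target has '#' -> reject
Unique solution: (0,1)=dead, (2,0)=dead.
Check: live-neighbor counts of every cell in the completed generation 0:
231000
222110
233221
122311
112222
111010
Applying B3/S23 to generation 0 with these counts gives:
##....
##....
.###..
..##..
......
......
which matches the target exactly.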